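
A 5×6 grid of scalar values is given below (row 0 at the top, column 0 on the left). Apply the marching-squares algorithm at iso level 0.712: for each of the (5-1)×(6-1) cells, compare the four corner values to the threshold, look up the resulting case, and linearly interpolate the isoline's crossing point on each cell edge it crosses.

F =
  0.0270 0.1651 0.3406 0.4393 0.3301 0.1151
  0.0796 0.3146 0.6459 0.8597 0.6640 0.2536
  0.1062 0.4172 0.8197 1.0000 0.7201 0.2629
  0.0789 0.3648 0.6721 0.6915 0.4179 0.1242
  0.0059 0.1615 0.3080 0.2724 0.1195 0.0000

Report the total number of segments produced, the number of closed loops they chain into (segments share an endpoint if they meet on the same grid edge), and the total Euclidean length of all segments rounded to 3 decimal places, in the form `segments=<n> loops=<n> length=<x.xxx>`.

segments=10 loops=1 length=6.988

cell (0,2): code 0100 → (0.649,3.000)–(1.000,2.309)
cell (0,3): code 1000 → (1.000,3.755)–(0.649,3.000)
cell (1,1): code 0100 → (1.380,2.000)–(2.000,1.732)
cell (1,2): code 1110 → (1.000,2.309)–(1.380,2.000)
cell (1,3): code 1101 → (1.856,4.000)–(1.000,3.755)
cell (1,4): code 1000 → (2.000,4.018)–(1.856,4.000)
cell (2,1): code 0010 → (2.000,1.732)–(2.730,2.000)
cell (2,2): code 0011 → (2.730,2.000)–(2.934,3.000)
cell (2,3): code 0011 → (2.934,3.000)–(2.027,4.000)
cell (2,4): code 0001 → (2.027,4.000)–(2.000,4.018)
total: 10 segments, chained into 1 closed loop(s), length Σ = 6.987963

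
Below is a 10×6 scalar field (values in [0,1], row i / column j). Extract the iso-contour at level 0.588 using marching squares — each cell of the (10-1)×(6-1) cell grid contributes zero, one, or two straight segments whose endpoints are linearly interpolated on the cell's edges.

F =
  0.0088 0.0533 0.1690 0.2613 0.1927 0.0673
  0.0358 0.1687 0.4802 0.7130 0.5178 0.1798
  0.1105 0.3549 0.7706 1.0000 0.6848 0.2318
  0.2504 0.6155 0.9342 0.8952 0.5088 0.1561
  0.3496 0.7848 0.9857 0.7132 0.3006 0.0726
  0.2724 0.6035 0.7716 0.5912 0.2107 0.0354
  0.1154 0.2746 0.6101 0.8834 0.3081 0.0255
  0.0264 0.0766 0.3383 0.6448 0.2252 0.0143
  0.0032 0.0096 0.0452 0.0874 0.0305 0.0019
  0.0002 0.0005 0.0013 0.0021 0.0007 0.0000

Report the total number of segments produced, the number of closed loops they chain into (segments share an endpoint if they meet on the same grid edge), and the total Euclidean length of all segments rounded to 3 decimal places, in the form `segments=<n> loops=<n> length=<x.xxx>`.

segments=22 loops=1 length=15.711

cell (0,2): code 0100 → (0.723,3.000)–(1.000,2.463)
cell (0,3): code 1000 → (1.000,3.640)–(0.723,3.000)
cell (1,1): code 0100 → (1.371,2.000)–(2.000,1.561)
cell (1,2): code 1110 → (1.000,2.463)–(1.371,2.000)
cell (1,3): code 1101 → (1.420,4.000)–(1.000,3.640)
cell (1,4): code 1000 → (2.000,4.214)–(1.420,4.000)
cell (2,0): code 0100 → (2.894,1.000)–(3.000,0.925)
cell (2,1): code 1110 → (2.000,1.561)–(2.894,1.000)
cell (2,3): code 1011 → (3.000,3.795)–(2.550,4.000)
cell (2,4): code 0001 → (2.550,4.000)–(2.000,4.214)
cell (3,0): code 0110 → (3.000,0.925)–(4.000,0.548)
cell (3,3): code 1001 → (4.000,3.303)–(3.000,3.795)
cell (4,0): code 0110 → (4.000,0.548)–(5.000,0.953)
cell (4,3): code 1001 → (5.000,3.008)–(4.000,3.303)
cell (5,0): code 0010 → (5.000,0.953)–(5.047,1.000)
cell (5,1): code 0111 → (5.047,1.000)–(6.000,1.934)
cell (5,3): code 1001 → (6.000,3.513)–(5.000,3.008)
cell (6,1): code 0010 → (6.000,1.934)–(6.081,2.000)
cell (6,2): code 0111 → (6.081,2.000)–(7.000,2.815)
cell (6,3): code 1001 → (7.000,3.135)–(6.000,3.513)
cell (7,2): code 0010 → (7.000,2.815)–(7.102,3.000)
cell (7,3): code 0001 → (7.102,3.000)–(7.000,3.135)
total: 22 segments, chained into 1 closed loop(s), length Σ = 15.711315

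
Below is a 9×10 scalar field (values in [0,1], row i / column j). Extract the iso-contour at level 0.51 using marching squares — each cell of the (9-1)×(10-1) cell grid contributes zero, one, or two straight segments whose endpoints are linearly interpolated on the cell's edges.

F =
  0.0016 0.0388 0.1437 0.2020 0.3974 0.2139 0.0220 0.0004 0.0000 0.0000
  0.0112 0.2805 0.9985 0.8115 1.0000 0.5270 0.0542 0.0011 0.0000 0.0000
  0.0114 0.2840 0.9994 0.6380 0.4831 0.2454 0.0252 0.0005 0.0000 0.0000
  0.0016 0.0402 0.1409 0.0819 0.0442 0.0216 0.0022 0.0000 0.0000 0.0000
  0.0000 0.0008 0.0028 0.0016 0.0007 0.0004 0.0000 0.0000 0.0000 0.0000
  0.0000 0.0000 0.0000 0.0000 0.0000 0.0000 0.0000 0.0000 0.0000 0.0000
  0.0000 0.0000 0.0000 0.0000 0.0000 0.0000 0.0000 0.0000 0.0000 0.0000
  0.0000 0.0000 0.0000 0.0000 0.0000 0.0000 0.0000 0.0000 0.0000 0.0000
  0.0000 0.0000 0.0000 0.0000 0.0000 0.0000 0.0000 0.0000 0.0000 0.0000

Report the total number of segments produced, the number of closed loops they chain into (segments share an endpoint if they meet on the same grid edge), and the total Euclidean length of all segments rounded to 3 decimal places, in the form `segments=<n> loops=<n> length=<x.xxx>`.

cell (0,1): code 0100 → (0.429,2.000)–(1.000,1.320)
cell (0,2): code 1100 → (0.505,3.000)–(0.429,2.000)
cell (0,3): code 1100 → (0.187,4.000)–(0.505,3.000)
cell (0,4): code 1100 → (0.946,5.000)–(0.187,4.000)
cell (0,5): code 1000 → (1.000,5.036)–(0.946,5.000)
cell (1,1): code 0110 → (1.000,1.320)–(2.000,1.316)
cell (1,3): code 1011 → (2.000,3.826)–(1.948,4.000)
cell (1,4): code 0011 → (1.948,4.000)–(1.060,5.000)
cell (1,5): code 0001 → (1.060,5.000)–(1.000,5.036)
cell (2,1): code 0010 → (2.000,1.316)–(2.570,2.000)
cell (2,2): code 0011 → (2.570,2.000)–(2.230,3.000)
cell (2,3): code 0001 → (2.230,3.000)–(2.000,3.826)
total: 12 segments, chained into 1 closed loop(s), length Σ = 9.654530

segments=12 loops=1 length=9.655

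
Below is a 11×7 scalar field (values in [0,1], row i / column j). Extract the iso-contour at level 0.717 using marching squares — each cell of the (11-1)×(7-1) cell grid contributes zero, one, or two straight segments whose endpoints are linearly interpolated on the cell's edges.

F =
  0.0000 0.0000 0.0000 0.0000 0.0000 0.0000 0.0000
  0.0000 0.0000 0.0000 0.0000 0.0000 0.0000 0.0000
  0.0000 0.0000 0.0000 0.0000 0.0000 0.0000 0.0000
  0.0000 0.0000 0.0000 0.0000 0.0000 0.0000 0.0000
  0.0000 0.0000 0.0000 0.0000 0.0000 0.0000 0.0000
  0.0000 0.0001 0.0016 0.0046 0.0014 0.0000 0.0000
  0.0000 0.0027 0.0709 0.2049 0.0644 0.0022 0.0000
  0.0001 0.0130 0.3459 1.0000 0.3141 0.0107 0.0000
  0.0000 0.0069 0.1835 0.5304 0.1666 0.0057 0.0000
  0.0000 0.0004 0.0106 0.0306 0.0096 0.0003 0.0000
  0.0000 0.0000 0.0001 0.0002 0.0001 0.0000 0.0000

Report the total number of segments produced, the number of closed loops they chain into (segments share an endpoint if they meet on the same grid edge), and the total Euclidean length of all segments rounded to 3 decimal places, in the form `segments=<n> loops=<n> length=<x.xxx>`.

segments=4 loops=1 length=2.577

cell (6,2): code 0100 → (6.644,3.000)–(7.000,2.567)
cell (6,3): code 1000 → (7.000,3.413)–(6.644,3.000)
cell (7,2): code 0010 → (7.000,2.567)–(7.603,3.000)
cell (7,3): code 0001 → (7.603,3.000)–(7.000,3.413)
total: 4 segments, chained into 1 closed loop(s), length Σ = 2.577370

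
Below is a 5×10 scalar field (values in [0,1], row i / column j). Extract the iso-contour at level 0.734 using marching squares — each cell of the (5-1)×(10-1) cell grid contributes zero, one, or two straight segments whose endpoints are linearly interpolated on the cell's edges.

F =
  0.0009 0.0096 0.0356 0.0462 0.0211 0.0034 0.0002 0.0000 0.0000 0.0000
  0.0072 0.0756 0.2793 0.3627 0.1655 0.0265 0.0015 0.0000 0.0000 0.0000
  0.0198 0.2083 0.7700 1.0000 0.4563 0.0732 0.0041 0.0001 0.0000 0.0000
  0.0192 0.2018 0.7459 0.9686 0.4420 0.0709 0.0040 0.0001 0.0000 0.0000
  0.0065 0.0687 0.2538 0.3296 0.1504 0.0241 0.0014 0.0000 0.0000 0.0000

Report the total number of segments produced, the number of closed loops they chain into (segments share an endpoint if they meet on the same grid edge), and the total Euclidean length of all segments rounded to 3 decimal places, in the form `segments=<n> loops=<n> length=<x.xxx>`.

cell (1,1): code 0100 → (1.927,2.000)–(2.000,1.936)
cell (1,2): code 1100 → (1.583,3.000)–(1.927,2.000)
cell (1,3): code 1000 → (2.000,3.489)–(1.583,3.000)
cell (2,1): code 0110 → (2.000,1.936)–(3.000,1.978)
cell (2,3): code 1001 → (3.000,3.445)–(2.000,3.489)
cell (3,1): code 0010 → (3.000,1.978)–(3.024,2.000)
cell (3,2): code 0011 → (3.024,2.000)–(3.367,3.000)
cell (3,3): code 0001 → (3.367,3.000)–(3.000,3.445)
total: 8 segments, chained into 1 closed loop(s), length Σ = 5.466942

segments=8 loops=1 length=5.467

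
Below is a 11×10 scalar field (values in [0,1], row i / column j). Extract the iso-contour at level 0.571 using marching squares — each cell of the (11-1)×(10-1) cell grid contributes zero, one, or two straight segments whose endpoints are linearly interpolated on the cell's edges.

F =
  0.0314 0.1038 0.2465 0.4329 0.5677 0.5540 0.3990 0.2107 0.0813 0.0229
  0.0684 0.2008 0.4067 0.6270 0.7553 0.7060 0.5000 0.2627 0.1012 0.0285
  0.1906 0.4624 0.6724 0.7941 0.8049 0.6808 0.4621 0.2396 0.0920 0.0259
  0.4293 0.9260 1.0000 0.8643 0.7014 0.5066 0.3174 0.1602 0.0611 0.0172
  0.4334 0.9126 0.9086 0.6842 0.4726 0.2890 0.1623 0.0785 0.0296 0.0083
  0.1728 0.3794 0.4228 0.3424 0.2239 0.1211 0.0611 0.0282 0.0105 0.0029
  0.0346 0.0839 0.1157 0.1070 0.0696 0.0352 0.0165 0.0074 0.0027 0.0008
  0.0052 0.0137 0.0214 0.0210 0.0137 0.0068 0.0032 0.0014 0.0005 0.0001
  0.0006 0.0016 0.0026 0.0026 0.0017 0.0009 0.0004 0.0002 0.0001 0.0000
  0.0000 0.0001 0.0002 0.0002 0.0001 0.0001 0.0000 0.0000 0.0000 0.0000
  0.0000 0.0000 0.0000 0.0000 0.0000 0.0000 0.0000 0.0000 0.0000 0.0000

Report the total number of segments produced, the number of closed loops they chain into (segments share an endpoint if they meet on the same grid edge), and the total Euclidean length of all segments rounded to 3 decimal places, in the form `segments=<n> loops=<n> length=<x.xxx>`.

cell (0,2): code 0100 → (0.711,3.000)–(1.000,2.746)
cell (0,3): code 1100 → (0.018,4.000)–(0.711,3.000)
cell (0,4): code 1100 → (0.112,5.000)–(0.018,4.000)
cell (0,5): code 1000 → (1.000,5.655)–(0.112,5.000)
cell (1,1): code 0100 → (1.618,2.000)–(2.000,1.517)
cell (1,2): code 1110 → (1.000,2.746)–(1.618,2.000)
cell (1,5): code 1001 → (2.000,5.502)–(1.000,5.655)
cell (2,0): code 0100 → (2.234,1.000)–(3.000,0.285)
cell (2,1): code 1110 → (2.000,1.517)–(2.234,1.000)
cell (2,4): code 1011 → (3.000,4.669)–(2.630,5.000)
cell (2,5): code 0001 → (2.630,5.000)–(2.000,5.502)
cell (3,0): code 0110 → (3.000,0.285)–(4.000,0.287)
cell (3,3): code 1011 → (4.000,3.535)–(3.570,4.000)
cell (3,4): code 0001 → (3.570,4.000)–(3.000,4.669)
cell (4,0): code 0010 → (4.000,0.287)–(4.641,1.000)
cell (4,1): code 0011 → (4.641,1.000)–(4.695,2.000)
cell (4,2): code 0011 → (4.695,2.000)–(4.331,3.000)
cell (4,3): code 0001 → (4.331,3.000)–(4.000,3.535)
total: 18 segments, chained into 1 closed loop(s), length Σ = 15.388580

segments=18 loops=1 length=15.389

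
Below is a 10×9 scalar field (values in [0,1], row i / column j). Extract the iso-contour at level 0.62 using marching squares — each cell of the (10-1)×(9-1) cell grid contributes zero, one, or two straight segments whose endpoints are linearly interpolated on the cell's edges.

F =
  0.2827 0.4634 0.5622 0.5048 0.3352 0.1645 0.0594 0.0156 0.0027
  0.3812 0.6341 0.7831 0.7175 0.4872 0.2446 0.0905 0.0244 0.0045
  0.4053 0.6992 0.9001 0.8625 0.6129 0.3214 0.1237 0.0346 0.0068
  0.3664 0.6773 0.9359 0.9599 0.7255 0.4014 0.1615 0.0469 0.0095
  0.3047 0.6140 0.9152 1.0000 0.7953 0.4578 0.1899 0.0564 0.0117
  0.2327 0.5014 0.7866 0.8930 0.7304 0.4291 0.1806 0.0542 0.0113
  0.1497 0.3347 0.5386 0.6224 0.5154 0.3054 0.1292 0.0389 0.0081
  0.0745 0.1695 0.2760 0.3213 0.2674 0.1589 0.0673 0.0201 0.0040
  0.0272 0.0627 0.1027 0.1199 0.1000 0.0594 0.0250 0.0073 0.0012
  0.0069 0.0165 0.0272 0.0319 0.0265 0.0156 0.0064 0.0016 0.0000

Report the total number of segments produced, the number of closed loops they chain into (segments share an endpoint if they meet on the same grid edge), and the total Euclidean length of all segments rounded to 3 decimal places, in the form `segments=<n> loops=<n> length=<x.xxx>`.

cell (0,0): code 0100 → (0.917,1.000)–(1.000,0.944)
cell (0,1): code 1100 → (0.262,2.000)–(0.917,1.000)
cell (0,2): code 1100 → (0.542,3.000)–(0.262,2.000)
cell (0,3): code 1000 → (1.000,3.423)–(0.542,3.000)
cell (1,0): code 0110 → (1.000,0.944)–(2.000,0.731)
cell (1,3): code 1001 → (2.000,3.972)–(1.000,3.423)
cell (2,0): code 0110 → (2.000,0.731)–(3.000,0.816)
cell (2,3): code 1101 → (2.063,4.000)–(2.000,3.972)
cell (2,4): code 1000 → (3.000,4.326)–(2.063,4.000)
cell (3,0): code 0010 → (3.000,0.816)–(3.905,1.000)
cell (3,1): code 0111 → (3.905,1.000)–(4.000,1.020)
cell (3,4): code 1001 → (4.000,4.519)–(3.000,4.326)
cell (4,1): code 0110 → (4.000,1.020)–(5.000,1.416)
cell (4,4): code 1001 → (5.000,4.366)–(4.000,4.519)
cell (5,1): code 0010 → (5.000,1.416)–(5.672,2.000)
cell (5,2): code 0111 → (5.672,2.000)–(6.000,2.971)
cell (5,3): code 1011 → (6.000,3.022)–(5.513,4.000)
cell (5,4): code 0001 → (5.513,4.000)–(5.000,4.366)
cell (6,2): code 0010 → (6.000,2.971)–(6.008,3.000)
cell (6,3): code 0001 → (6.008,3.000)–(6.000,3.022)
total: 20 segments, chained into 1 closed loop(s), length Σ = 15.003843

segments=20 loops=1 length=15.004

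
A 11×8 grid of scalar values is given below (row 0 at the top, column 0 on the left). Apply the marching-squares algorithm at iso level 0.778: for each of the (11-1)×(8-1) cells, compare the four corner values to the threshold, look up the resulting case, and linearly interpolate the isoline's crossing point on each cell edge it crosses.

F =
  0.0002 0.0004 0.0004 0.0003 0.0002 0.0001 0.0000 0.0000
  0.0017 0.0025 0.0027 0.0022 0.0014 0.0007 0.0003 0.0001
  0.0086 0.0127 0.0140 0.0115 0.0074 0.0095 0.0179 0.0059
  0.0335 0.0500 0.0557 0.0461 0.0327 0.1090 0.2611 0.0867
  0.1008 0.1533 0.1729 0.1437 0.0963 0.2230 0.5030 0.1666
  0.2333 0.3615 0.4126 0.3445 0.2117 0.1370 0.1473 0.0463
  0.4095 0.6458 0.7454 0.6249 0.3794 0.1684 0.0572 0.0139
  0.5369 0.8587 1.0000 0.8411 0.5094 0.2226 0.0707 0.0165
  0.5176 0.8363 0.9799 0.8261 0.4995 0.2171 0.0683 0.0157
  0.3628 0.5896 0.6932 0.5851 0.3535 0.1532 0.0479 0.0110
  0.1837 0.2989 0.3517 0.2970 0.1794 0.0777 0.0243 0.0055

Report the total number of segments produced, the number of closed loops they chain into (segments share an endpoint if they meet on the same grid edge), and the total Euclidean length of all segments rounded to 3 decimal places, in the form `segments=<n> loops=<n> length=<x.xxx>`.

cell (6,0): code 0100 → (6.621,1.000)–(7.000,0.749)
cell (6,1): code 1100 → (6.128,2.000)–(6.621,1.000)
cell (6,2): code 1100 → (6.708,3.000)–(6.128,2.000)
cell (6,3): code 1000 → (7.000,3.190)–(6.708,3.000)
cell (7,0): code 0110 → (7.000,0.749)–(8.000,0.817)
cell (7,3): code 1001 → (8.000,3.147)–(7.000,3.190)
cell (8,0): code 0010 → (8.000,0.817)–(8.236,1.000)
cell (8,1): code 0011 → (8.236,1.000)–(8.704,2.000)
cell (8,2): code 0011 → (8.704,2.000)–(8.200,3.000)
cell (8,3): code 0001 → (8.200,3.000)–(8.000,3.147)
total: 10 segments, chained into 1 closed loop(s), length Σ = 7.848113

segments=10 loops=1 length=7.848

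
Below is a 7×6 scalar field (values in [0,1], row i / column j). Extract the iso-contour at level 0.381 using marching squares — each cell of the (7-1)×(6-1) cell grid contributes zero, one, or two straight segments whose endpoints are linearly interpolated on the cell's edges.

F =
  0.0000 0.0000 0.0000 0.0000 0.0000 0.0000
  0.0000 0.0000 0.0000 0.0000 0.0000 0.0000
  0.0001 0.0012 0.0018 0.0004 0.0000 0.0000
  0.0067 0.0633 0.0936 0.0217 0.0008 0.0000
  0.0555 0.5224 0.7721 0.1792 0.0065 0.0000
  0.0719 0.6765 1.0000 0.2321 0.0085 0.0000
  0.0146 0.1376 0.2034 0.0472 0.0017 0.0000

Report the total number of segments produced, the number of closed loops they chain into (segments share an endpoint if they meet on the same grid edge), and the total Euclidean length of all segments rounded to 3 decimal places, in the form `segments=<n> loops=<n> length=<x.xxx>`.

segments=8 loops=1 length=7.251

cell (3,0): code 0100 → (3.692,1.000)–(4.000,0.697)
cell (3,1): code 1100 → (3.424,2.000)–(3.692,1.000)
cell (3,2): code 1000 → (4.000,2.660)–(3.424,2.000)
cell (4,0): code 0110 → (4.000,0.697)–(5.000,0.511)
cell (4,2): code 1001 → (5.000,2.806)–(4.000,2.660)
cell (5,0): code 0010 → (5.000,0.511)–(5.548,1.000)
cell (5,1): code 0011 → (5.548,1.000)–(5.777,2.000)
cell (5,2): code 0001 → (5.777,2.000)–(5.000,2.806)
total: 8 segments, chained into 1 closed loop(s), length Σ = 7.251158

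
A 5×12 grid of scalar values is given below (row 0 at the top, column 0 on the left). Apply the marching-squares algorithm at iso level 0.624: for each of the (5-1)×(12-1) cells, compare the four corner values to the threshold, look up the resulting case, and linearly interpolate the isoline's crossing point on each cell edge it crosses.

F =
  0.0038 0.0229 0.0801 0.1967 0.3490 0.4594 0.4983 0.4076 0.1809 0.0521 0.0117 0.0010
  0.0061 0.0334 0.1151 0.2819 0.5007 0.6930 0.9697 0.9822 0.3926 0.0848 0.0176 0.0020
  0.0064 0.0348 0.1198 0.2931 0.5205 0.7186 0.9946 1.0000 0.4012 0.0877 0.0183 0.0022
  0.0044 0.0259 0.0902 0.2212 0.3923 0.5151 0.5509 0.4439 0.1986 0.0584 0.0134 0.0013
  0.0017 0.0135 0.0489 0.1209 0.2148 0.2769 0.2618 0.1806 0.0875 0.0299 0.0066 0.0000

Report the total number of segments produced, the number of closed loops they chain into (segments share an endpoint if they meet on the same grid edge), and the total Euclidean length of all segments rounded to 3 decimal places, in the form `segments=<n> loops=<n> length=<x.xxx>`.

cell (0,4): code 0100 → (0.705,5.000)–(1.000,4.641)
cell (0,5): code 1100 → (0.267,6.000)–(0.705,5.000)
cell (0,6): code 1100 → (0.377,7.000)–(0.267,6.000)
cell (0,7): code 1000 → (1.000,7.608)–(0.377,7.000)
cell (1,4): code 0110 → (1.000,4.641)–(2.000,4.522)
cell (1,7): code 1001 → (2.000,7.628)–(1.000,7.608)
cell (2,4): code 0010 → (2.000,4.522)–(2.465,5.000)
cell (2,5): code 0011 → (2.465,5.000)–(2.835,6.000)
cell (2,6): code 0011 → (2.835,6.000)–(2.676,7.000)
cell (2,7): code 0001 → (2.676,7.000)–(2.000,7.628)
total: 10 segments, chained into 1 closed loop(s), length Σ = 9.108326

segments=10 loops=1 length=9.108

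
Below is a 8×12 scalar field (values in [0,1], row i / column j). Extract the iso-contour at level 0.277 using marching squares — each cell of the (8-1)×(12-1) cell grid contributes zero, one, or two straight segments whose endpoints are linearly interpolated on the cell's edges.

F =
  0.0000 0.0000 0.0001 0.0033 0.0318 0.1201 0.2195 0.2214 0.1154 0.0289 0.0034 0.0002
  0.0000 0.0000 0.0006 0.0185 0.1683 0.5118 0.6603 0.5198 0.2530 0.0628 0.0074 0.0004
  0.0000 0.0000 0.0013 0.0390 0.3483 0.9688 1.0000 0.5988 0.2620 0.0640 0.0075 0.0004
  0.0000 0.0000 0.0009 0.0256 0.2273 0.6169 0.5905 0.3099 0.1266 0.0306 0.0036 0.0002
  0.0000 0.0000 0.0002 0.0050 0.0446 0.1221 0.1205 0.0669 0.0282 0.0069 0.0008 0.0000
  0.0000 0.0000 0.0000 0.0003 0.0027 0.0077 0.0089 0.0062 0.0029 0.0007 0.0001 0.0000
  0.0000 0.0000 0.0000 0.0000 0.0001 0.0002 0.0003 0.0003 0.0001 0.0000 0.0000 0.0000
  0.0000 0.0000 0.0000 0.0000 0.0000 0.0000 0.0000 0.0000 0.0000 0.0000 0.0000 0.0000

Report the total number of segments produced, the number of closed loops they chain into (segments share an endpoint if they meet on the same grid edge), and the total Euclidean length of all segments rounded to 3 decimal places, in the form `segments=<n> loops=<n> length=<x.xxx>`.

cell (0,4): code 0100 → (0.401,5.000)–(1.000,4.316)
cell (0,5): code 1100 → (0.130,6.000)–(0.401,5.000)
cell (0,6): code 1100 → (0.186,7.000)–(0.130,6.000)
cell (0,7): code 1000 → (1.000,7.910)–(0.186,7.000)
cell (1,3): code 0100 → (1.604,4.000)–(2.000,3.769)
cell (1,4): code 1110 → (1.000,4.316)–(1.604,4.000)
cell (1,7): code 1001 → (2.000,7.955)–(1.000,7.910)
cell (2,3): code 0010 → (2.000,3.769)–(2.589,4.000)
cell (2,4): code 0111 → (2.589,4.000)–(3.000,4.128)
cell (2,7): code 1001 → (3.000,7.179)–(2.000,7.955)
cell (3,4): code 0010 → (3.000,4.128)–(3.687,5.000)
cell (3,5): code 0011 → (3.687,5.000)–(3.667,6.000)
cell (3,6): code 0011 → (3.667,6.000)–(3.135,7.000)
cell (3,7): code 0001 → (3.135,7.000)–(3.000,7.179)
total: 14 segments, chained into 1 closed loop(s), length Σ = 12.105000

segments=14 loops=1 length=12.105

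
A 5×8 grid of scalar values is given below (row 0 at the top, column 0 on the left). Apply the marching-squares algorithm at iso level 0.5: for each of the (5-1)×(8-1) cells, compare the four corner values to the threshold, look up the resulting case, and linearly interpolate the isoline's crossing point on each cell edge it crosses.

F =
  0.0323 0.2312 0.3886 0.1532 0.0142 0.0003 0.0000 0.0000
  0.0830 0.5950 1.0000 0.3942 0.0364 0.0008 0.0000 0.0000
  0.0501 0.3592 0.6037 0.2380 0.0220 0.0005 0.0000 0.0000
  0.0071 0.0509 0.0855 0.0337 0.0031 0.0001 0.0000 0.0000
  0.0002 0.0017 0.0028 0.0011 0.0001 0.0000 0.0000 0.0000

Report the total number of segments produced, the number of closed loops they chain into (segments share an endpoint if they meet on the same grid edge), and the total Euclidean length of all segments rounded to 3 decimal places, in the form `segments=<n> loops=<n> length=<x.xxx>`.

segments=8 loops=1 length=5.853

cell (0,0): code 0100 → (0.739,1.000)–(1.000,0.814)
cell (0,1): code 1100 → (0.182,2.000)–(0.739,1.000)
cell (0,2): code 1000 → (1.000,2.825)–(0.182,2.000)
cell (1,0): code 0010 → (1.000,0.814)–(1.403,1.000)
cell (1,1): code 0111 → (1.403,1.000)–(2.000,1.576)
cell (1,2): code 1001 → (2.000,2.284)–(1.000,2.825)
cell (2,1): code 0010 → (2.000,1.576)–(2.200,2.000)
cell (2,2): code 0001 → (2.200,2.000)–(2.000,2.284)
total: 8 segments, chained into 1 closed loop(s), length Σ = 5.853226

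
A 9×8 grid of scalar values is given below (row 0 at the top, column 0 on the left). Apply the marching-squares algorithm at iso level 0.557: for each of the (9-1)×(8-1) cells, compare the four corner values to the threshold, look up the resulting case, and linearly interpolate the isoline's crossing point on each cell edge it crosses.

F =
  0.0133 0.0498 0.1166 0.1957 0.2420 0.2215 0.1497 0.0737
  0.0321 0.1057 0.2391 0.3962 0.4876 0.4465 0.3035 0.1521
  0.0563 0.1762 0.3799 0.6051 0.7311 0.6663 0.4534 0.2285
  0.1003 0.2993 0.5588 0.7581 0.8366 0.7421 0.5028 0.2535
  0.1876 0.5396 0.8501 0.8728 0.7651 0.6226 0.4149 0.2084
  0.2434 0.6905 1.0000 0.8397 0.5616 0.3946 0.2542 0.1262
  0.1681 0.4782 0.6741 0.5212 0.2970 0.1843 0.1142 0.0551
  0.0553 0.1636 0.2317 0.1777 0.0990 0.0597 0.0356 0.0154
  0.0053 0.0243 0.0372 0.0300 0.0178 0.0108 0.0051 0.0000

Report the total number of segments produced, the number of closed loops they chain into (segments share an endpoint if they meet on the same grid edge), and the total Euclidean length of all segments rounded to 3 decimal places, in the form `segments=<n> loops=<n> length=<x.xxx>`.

segments=20 loops=1 length=14.963

cell (1,2): code 0100 → (1.770,3.000)–(2.000,2.786)
cell (1,3): code 1100 → (1.285,4.000)–(1.770,3.000)
cell (1,4): code 1100 → (1.503,5.000)–(1.285,4.000)
cell (1,5): code 1000 → (2.000,5.513)–(1.503,5.000)
cell (2,1): code 0100 → (2.990,2.000)–(3.000,1.993)
cell (2,2): code 1110 → (2.000,2.786)–(2.990,2.000)
cell (2,5): code 1001 → (3.000,5.774)–(2.000,5.513)
cell (3,1): code 0110 → (3.000,1.993)–(4.000,1.056)
cell (3,5): code 1001 → (4.000,5.316)–(3.000,5.774)
cell (4,0): code 0100 → (4.115,1.000)–(5.000,0.701)
cell (4,1): code 1110 → (4.000,1.056)–(4.115,1.000)
cell (4,4): code 1011 → (5.000,4.028)–(4.288,5.000)
cell (4,5): code 0001 → (4.288,5.000)–(4.000,5.316)
cell (5,0): code 0010 → (5.000,0.701)–(5.629,1.000)
cell (5,1): code 0111 → (5.629,1.000)–(6.000,1.402)
cell (5,2): code 1011 → (6.000,2.766)–(5.888,3.000)
cell (5,3): code 0011 → (5.888,3.000)–(5.017,4.000)
cell (5,4): code 0001 → (5.017,4.000)–(5.000,4.028)
cell (6,1): code 0010 → (6.000,1.402)–(6.265,2.000)
cell (6,2): code 0001 → (6.265,2.000)–(6.000,2.766)
total: 20 segments, chained into 1 closed loop(s), length Σ = 14.963454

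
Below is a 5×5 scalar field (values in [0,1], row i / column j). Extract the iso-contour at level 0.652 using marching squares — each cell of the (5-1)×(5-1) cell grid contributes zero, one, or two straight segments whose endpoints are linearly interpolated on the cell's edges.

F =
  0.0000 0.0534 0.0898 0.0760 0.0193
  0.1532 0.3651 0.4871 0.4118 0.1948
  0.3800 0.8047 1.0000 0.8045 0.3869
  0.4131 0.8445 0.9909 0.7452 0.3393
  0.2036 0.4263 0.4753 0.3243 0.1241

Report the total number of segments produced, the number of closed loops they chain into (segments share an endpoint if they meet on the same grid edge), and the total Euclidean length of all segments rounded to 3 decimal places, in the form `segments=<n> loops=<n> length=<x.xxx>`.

cell (1,0): code 0100 → (1.653,1.000)–(2.000,0.640)
cell (1,1): code 1100 → (1.322,2.000)–(1.653,1.000)
cell (1,2): code 1100 → (1.612,3.000)–(1.322,2.000)
cell (1,3): code 1000 → (2.000,3.365)–(1.612,3.000)
cell (2,0): code 0110 → (2.000,0.640)–(3.000,0.554)
cell (2,3): code 1001 → (3.000,3.230)–(2.000,3.365)
cell (3,0): code 0010 → (3.000,0.554)–(3.460,1.000)
cell (3,1): code 0011 → (3.460,1.000)–(3.657,2.000)
cell (3,2): code 0011 → (3.657,2.000)–(3.221,3.000)
cell (3,3): code 0001 → (3.221,3.000)–(3.000,3.230)
total: 10 segments, chained into 1 closed loop(s), length Σ = 8.210700

segments=10 loops=1 length=8.211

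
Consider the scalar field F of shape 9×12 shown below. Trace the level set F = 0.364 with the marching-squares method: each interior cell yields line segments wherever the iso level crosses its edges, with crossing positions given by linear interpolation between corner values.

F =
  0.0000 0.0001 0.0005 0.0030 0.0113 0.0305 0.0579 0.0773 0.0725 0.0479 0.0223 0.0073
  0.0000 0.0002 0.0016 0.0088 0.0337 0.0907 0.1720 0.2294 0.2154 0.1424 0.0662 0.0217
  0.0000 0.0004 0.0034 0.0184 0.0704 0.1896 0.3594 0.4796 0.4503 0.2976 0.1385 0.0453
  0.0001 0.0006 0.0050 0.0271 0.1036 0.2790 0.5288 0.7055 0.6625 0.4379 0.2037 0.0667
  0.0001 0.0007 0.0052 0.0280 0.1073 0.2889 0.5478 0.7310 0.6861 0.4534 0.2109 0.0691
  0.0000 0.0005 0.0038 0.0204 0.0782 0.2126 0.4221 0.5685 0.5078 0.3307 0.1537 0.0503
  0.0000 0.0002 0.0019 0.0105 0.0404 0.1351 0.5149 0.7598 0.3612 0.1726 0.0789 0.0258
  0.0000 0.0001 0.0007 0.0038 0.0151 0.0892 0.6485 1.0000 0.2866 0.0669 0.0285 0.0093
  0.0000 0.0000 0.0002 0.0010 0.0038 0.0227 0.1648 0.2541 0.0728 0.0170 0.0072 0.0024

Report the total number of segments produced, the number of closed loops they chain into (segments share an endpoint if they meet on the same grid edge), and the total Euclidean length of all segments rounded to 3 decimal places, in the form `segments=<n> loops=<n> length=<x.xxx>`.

cell (1,6): code 0100 → (1.538,7.000)–(2.000,6.038)
cell (1,7): code 1100 → (1.633,8.000)–(1.538,7.000)
cell (1,8): code 1000 → (2.000,8.565)–(1.633,8.000)
cell (2,5): code 0100 → (2.027,6.000)–(3.000,5.340)
cell (2,6): code 1110 → (2.000,6.038)–(2.027,6.000)
cell (2,8): code 1101 → (2.473,9.000)–(2.000,8.565)
cell (2,9): code 1000 → (3.000,9.316)–(2.473,9.000)
cell (3,5): code 0110 → (3.000,5.340)–(4.000,5.290)
cell (3,9): code 1001 → (4.000,9.369)–(3.000,9.316)
cell (4,5): code 0110 → (4.000,5.290)–(5.000,5.723)
cell (4,8): code 1011 → (5.000,8.812)–(4.729,9.000)
cell (4,9): code 0001 → (4.729,9.000)–(4.000,9.369)
cell (5,5): code 0110 → (5.000,5.723)–(6.000,5.603)
cell (5,7): code 1011 → (6.000,7.993)–(5.981,8.000)
cell (5,8): code 0001 → (5.981,8.000)–(5.000,8.812)
cell (6,5): code 0110 → (6.000,5.603)–(7.000,5.491)
cell (6,7): code 1001 → (7.000,7.892)–(6.000,7.993)
cell (7,5): code 0010 → (7.000,5.491)–(7.588,6.000)
cell (7,6): code 0011 → (7.588,6.000)–(7.853,7.000)
cell (7,7): code 0001 → (7.853,7.000)–(7.000,7.892)
total: 20 segments, chained into 1 closed loop(s), length Σ = 16.821381

segments=20 loops=1 length=16.821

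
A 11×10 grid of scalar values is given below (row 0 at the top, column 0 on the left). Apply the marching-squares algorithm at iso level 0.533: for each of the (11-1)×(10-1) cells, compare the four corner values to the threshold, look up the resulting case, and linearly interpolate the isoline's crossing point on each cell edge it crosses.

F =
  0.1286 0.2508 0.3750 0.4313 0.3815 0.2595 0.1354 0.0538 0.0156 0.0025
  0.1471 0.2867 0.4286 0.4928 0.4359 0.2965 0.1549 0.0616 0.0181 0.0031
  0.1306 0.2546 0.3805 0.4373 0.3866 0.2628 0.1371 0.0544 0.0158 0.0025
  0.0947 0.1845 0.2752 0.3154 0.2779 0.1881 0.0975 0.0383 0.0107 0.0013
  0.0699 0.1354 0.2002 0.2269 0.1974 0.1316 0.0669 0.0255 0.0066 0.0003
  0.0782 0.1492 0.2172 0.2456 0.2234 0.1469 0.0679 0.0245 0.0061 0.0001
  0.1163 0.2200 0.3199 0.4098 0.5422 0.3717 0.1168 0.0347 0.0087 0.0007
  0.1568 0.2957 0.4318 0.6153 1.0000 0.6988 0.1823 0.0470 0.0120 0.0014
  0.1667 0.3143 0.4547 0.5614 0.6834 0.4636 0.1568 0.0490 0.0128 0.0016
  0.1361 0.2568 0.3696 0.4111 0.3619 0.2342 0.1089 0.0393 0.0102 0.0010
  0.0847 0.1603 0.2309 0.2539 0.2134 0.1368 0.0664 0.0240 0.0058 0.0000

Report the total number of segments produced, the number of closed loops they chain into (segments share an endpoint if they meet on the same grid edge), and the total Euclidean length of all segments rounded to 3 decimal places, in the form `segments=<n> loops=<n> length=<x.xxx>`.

segments=12 loops=1 length=7.928

cell (5,3): code 0100 → (5.971,4.000)–(6.000,3.931)
cell (5,4): code 1000 → (6.000,4.054)–(5.971,4.000)
cell (6,2): code 0100 → (6.600,3.000)–(7.000,2.551)
cell (6,3): code 1110 → (6.000,3.931)–(6.600,3.000)
cell (6,4): code 1101 → (6.493,5.000)–(6.000,4.054)
cell (6,5): code 1000 → (7.000,5.321)–(6.493,5.000)
cell (7,2): code 0110 → (7.000,2.551)–(8.000,2.734)
cell (7,4): code 1011 → (8.000,4.684)–(7.705,5.000)
cell (7,5): code 0001 → (7.705,5.000)–(7.000,5.321)
cell (8,2): code 0010 → (8.000,2.734)–(8.189,3.000)
cell (8,3): code 0011 → (8.189,3.000)–(8.468,4.000)
cell (8,4): code 0001 → (8.468,4.000)–(8.000,4.684)
total: 12 segments, chained into 1 closed loop(s), length Σ = 7.928138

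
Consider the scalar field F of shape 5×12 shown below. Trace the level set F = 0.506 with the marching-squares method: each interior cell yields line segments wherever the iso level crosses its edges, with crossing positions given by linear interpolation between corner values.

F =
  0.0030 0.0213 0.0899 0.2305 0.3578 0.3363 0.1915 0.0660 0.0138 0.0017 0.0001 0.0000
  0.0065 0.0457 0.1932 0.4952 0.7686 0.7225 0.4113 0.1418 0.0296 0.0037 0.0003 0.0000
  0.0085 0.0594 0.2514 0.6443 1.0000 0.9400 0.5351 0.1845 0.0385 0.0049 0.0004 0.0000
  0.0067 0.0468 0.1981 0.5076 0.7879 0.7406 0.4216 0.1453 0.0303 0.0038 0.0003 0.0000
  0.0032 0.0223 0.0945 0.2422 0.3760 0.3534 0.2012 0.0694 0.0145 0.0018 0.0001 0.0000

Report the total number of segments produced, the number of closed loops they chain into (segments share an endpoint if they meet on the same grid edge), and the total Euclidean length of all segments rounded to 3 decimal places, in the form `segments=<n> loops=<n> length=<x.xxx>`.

cell (0,3): code 0100 → (0.361,4.000)–(1.000,3.040)
cell (0,4): code 1100 → (0.439,5.000)–(0.361,4.000)
cell (0,5): code 1000 → (1.000,5.696)–(0.439,5.000)
cell (1,2): code 0100 → (1.072,3.000)–(2.000,2.648)
cell (1,3): code 1110 → (1.000,3.040)–(1.072,3.000)
cell (1,5): code 1101 → (1.765,6.000)–(1.000,5.696)
cell (1,6): code 1000 → (2.000,6.083)–(1.765,6.000)
cell (2,2): code 0110 → (2.000,2.648)–(3.000,2.995)
cell (2,5): code 1011 → (3.000,5.735)–(2.256,6.000)
cell (2,6): code 0001 → (2.256,6.000)–(2.000,6.083)
cell (3,2): code 0010 → (3.000,2.995)–(3.006,3.000)
cell (3,3): code 0011 → (3.006,3.000)–(3.684,4.000)
cell (3,4): code 0011 → (3.684,4.000)–(3.606,5.000)
cell (3,5): code 0001 → (3.606,5.000)–(3.000,5.735)
total: 14 segments, chained into 1 closed loop(s), length Σ = 10.486913

segments=14 loops=1 length=10.487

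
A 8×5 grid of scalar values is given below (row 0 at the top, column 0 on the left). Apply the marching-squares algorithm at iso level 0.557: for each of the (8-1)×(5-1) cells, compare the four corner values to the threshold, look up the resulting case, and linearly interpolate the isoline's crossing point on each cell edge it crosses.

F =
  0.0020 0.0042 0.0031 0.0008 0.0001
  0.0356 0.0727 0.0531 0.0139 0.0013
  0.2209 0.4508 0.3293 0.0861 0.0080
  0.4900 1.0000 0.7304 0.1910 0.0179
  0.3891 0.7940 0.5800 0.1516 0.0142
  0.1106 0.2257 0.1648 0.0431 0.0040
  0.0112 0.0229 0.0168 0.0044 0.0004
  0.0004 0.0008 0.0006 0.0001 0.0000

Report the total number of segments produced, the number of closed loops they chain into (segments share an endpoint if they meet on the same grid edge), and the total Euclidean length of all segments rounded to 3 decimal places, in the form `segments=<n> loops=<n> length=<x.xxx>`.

segments=8 loops=1 length=6.726

cell (2,0): code 0100 → (2.193,1.000)–(3.000,0.131)
cell (2,1): code 1100 → (2.568,2.000)–(2.193,1.000)
cell (2,2): code 1000 → (3.000,2.321)–(2.568,2.000)
cell (3,0): code 0110 → (3.000,0.131)–(4.000,0.415)
cell (3,2): code 1001 → (4.000,2.054)–(3.000,2.321)
cell (4,0): code 0010 → (4.000,0.415)–(4.417,1.000)
cell (4,1): code 0011 → (4.417,1.000)–(4.055,2.000)
cell (4,2): code 0001 → (4.055,2.000)–(4.000,2.054)
total: 8 segments, chained into 1 closed loop(s), length Σ = 6.725701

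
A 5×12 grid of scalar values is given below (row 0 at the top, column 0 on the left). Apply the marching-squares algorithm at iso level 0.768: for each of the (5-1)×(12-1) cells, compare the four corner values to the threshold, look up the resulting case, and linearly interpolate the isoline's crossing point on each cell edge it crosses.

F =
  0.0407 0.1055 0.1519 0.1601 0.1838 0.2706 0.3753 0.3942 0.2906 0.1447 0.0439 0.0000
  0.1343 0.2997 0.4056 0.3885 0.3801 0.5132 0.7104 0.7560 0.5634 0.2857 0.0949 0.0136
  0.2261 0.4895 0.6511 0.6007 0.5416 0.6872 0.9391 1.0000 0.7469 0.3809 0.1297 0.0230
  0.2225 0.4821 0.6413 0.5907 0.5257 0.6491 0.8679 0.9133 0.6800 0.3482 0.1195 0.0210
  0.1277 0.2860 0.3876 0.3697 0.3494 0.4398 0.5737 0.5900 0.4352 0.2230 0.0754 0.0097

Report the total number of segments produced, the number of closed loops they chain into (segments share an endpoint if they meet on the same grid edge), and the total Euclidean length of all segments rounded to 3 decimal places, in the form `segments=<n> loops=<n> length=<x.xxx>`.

segments=8 loops=1 length=7.761

cell (1,5): code 0100 → (1.252,6.000)–(2.000,5.321)
cell (1,6): code 1100 → (1.049,7.000)–(1.252,6.000)
cell (1,7): code 1000 → (2.000,7.917)–(1.049,7.000)
cell (2,5): code 0110 → (2.000,5.321)–(3.000,5.543)
cell (2,7): code 1001 → (3.000,7.623)–(2.000,7.917)
cell (3,5): code 0010 → (3.000,5.543)–(3.340,6.000)
cell (3,6): code 0011 → (3.340,6.000)–(3.449,7.000)
cell (3,7): code 0001 → (3.449,7.000)–(3.000,7.623)
total: 8 segments, chained into 1 closed loop(s), length Σ = 7.761345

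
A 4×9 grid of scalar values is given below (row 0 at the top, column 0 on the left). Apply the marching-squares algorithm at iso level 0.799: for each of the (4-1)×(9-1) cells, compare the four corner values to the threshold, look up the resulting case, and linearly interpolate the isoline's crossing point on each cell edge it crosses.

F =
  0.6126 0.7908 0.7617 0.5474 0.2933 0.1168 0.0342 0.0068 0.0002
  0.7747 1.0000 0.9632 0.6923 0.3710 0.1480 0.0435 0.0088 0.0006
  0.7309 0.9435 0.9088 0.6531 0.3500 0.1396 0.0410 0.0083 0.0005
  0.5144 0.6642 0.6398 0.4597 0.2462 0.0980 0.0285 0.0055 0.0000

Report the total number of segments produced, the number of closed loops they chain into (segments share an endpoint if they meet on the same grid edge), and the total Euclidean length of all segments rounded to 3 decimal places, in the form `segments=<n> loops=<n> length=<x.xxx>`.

cell (0,0): code 0100 → (0.039,1.000)–(1.000,0.108)
cell (0,1): code 1100 → (0.185,2.000)–(0.039,1.000)
cell (0,2): code 1000 → (1.000,2.606)–(0.185,2.000)
cell (1,0): code 0110 → (1.000,0.108)–(2.000,0.320)
cell (1,2): code 1001 → (2.000,2.429)–(1.000,2.606)
cell (2,0): code 0010 → (2.000,0.320)–(2.517,1.000)
cell (2,1): code 0011 → (2.517,1.000)–(2.408,2.000)
cell (2,2): code 0001 → (2.408,2.000)–(2.000,2.429)
total: 8 segments, chained into 1 closed loop(s), length Σ = 7.827713

segments=8 loops=1 length=7.828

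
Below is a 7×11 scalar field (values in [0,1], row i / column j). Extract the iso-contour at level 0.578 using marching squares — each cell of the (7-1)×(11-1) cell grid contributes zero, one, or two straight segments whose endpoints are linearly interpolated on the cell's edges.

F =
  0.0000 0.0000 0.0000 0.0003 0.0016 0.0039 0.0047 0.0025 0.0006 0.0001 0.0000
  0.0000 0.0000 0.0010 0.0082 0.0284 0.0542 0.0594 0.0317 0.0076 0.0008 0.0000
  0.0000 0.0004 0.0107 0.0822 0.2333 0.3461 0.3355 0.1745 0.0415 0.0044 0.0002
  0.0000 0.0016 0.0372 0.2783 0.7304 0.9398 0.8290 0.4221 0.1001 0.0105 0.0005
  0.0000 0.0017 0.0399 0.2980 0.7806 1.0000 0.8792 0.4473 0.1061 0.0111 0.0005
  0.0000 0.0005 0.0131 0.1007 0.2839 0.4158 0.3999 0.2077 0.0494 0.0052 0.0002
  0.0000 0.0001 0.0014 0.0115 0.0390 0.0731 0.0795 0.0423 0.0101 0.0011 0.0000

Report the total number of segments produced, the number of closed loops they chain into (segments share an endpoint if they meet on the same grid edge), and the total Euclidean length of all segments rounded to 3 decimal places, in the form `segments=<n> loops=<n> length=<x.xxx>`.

cell (2,3): code 0100 → (2.693,4.000)–(3.000,3.663)
cell (2,4): code 1100 → (2.391,5.000)–(2.693,4.000)
cell (2,5): code 1100 → (2.491,6.000)–(2.391,5.000)
cell (2,6): code 1000 → (3.000,6.617)–(2.491,6.000)
cell (3,3): code 0110 → (3.000,3.663)–(4.000,3.580)
cell (3,6): code 1001 → (4.000,6.697)–(3.000,6.617)
cell (4,3): code 0010 → (4.000,3.580)–(4.408,4.000)
cell (4,4): code 0011 → (4.408,4.000)–(4.722,5.000)
cell (4,5): code 0011 → (4.722,5.000)–(4.628,6.000)
cell (4,6): code 0001 → (4.628,6.000)–(4.000,6.697)
total: 10 segments, chained into 1 closed loop(s), length Σ = 8.888484

segments=10 loops=1 length=8.888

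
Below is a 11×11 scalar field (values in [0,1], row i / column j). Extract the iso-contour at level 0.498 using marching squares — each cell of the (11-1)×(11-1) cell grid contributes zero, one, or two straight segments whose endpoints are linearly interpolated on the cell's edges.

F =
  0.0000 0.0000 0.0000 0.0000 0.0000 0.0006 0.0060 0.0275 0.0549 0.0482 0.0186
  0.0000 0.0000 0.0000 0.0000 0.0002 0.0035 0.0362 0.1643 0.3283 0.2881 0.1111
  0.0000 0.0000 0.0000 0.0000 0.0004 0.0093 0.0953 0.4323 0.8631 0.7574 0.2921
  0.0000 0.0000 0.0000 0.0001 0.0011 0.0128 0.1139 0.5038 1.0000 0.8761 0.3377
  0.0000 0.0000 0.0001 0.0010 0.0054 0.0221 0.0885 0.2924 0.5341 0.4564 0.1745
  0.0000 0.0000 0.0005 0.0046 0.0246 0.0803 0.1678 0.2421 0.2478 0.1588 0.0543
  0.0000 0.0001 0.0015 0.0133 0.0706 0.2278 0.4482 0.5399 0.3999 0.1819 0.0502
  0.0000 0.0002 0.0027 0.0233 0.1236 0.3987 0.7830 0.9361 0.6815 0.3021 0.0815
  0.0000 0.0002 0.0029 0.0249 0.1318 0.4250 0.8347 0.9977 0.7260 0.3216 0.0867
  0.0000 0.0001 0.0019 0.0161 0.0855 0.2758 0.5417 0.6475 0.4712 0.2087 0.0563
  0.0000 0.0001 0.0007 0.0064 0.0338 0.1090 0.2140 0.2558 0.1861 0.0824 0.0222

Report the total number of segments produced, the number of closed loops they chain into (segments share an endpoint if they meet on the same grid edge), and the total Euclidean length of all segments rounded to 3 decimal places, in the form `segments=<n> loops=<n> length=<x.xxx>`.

segments=26 loops=2 length=19.306

cell (1,7): code 0100 → (1.317,8.000)–(2.000,7.153)
cell (1,8): code 1100 → (1.447,9.000)–(1.317,8.000)
cell (1,9): code 1000 → (2.000,9.557)–(1.447,9.000)
cell (2,6): code 0100 → (2.919,7.000)–(3.000,6.985)
cell (2,7): code 1110 → (2.000,7.153)–(2.919,7.000)
cell (2,9): code 1001 → (3.000,9.702)–(2.000,9.557)
cell (3,6): code 0010 → (3.000,6.985)–(3.027,7.000)
cell (3,7): code 0111 → (3.027,7.000)–(4.000,7.851)
cell (3,8): code 1011 → (4.000,8.465)–(3.901,9.000)
cell (3,9): code 0001 → (3.901,9.000)–(3.000,9.702)
cell (4,7): code 0010 → (4.000,7.851)–(4.126,8.000)
cell (4,8): code 0001 → (4.126,8.000)–(4.000,8.465)
cell (5,6): code 0100 → (5.859,7.000)–(6.000,6.543)
cell (5,7): code 1000 → (6.000,7.299)–(5.859,7.000)
cell (6,5): code 0100 → (6.149,6.000)–(7.000,5.258)
cell (6,6): code 1110 → (6.000,6.543)–(6.149,6.000)
cell (6,7): code 1101 → (6.348,8.000)–(6.000,7.299)
cell (6,8): code 1000 → (7.000,8.484)–(6.348,8.000)
cell (7,5): code 0110 → (7.000,5.258)–(8.000,5.178)
cell (7,8): code 1001 → (8.000,8.564)–(7.000,8.484)
cell (8,5): code 0110 → (8.000,5.178)–(9.000,5.836)
cell (8,7): code 1011 → (9.000,7.848)–(8.895,8.000)
cell (8,8): code 0001 → (8.895,8.000)–(8.000,8.564)
cell (9,5): code 0010 → (9.000,5.836)–(9.133,6.000)
cell (9,6): code 0011 → (9.133,6.000)–(9.382,7.000)
cell (9,7): code 0001 → (9.382,7.000)–(9.000,7.848)
total: 26 segments, chained into 2 closed loop(s), length Σ = 19.305517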